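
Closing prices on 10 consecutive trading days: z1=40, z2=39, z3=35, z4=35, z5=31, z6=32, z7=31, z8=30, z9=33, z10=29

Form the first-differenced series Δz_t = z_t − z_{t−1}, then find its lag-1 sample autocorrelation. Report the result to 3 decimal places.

First differences Δz: -1, -4, 0, -4, 1, -1, -1, 3, -4
Mean of differences = -1.2222
Numerator Σ(Δz_t−Δz̄)(Δz_{t+1}−Δz̄) = -23.8272
Denominator Σ(Δz_t−Δz̄)² = 47.5556
r_1(Δz) = -23.8272 / 47.5556 = -0.501

-0.501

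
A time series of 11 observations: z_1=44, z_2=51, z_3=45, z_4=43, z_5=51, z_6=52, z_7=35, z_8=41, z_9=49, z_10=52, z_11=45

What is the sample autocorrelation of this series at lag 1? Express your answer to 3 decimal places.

-0.041

Mean z̄ = (44 + 51 + 45 + 43 + 51 + 52 + 35 + 41 + 49 + 52 + 45)/11 = 46.1818
Numerator Σ_{t=1}^{10}(z_t−z̄)(z_{t+1}−z̄) = -11.9421
Denominator Σ(z_t−z̄)² = 291.6364
r_1 = -11.9421 / 291.6364 = -0.041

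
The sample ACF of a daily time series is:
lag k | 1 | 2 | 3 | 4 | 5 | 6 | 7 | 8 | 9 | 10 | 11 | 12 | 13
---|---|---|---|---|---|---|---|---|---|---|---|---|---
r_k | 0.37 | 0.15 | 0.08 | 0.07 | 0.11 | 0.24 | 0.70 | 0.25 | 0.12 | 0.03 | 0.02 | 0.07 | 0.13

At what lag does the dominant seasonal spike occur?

The largest autocorrelation is r_7 = 0.70; the remaining lags stay at or below 0.37. The elevated value at lag 1 (0.37), dropping to 0.15 at lag 2, reflects decaying short-term dependence rather than seasonality.
The dominant spike at lag 7 indicates a seasonal period of 7.

7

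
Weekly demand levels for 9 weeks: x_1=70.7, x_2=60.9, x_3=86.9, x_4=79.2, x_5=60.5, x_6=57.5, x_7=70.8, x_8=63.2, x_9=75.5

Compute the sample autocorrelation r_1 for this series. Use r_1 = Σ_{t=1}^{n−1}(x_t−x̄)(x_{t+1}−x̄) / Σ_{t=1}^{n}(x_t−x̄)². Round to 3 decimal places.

Mean x̄ = (70.7 + 60.9 + 86.9 + 79.2 + 60.5 + 57.5 + 70.8 + 63.2 + 75.5)/9 = 69.4667
Numerator Σ_{t=1}^{8}(x_t−x̄)(x_{t+1}−x̄) = -32.3211
Denominator Σ(x_t−x̄)² = 774.6200
r_1 = -32.3211 / 774.6200 = -0.042

-0.042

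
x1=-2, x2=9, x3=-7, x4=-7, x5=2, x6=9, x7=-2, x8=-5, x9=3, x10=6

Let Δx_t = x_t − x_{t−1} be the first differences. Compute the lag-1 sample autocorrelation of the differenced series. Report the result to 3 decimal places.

First differences Δx: 11, -16, 0, 9, 7, -11, -3, 8, 3
Mean of differences = 0.8889
Numerator Σ(Δx_t−Δx̄)(Δx_{t+1}−Δx̄) = -152.4568
Denominator Σ(Δx_t−Δx̄)² = 702.8889
r_1(Δx) = -152.4568 / 702.8889 = -0.217

-0.217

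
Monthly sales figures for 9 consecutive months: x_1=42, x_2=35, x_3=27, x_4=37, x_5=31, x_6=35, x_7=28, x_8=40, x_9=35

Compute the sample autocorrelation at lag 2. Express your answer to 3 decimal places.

Mean x̄ = (42 + 35 + 27 + 37 + 31 + 35 + 28 + 40 + 35)/9 = 34.4444
Numerator Σ_{t=1}^{7}(x_t−x̄)(x_{t+2}−x̄) = -6.0617
Denominator Σ(x_t−x̄)² = 204.2222
r_2 = -6.0617 / 204.2222 = -0.030

-0.030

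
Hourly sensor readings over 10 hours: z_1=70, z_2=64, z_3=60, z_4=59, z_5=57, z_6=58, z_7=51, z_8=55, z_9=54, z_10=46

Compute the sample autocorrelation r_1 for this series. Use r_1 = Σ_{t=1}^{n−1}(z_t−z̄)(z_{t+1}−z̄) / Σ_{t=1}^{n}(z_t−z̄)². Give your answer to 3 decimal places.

0.405

Mean z̄ = (70 + 64 + 60 + 59 + 57 + 58 + 51 + 55 + 54 + 46)/10 = 57.4000
Numerator Σ_{t=1}^{9}(z_t−z̄)(z_{t+1}−z̄) = 162.0400
Denominator Σ(z_t−z̄)² = 400.4000
r_1 = 162.0400 / 400.4000 = 0.405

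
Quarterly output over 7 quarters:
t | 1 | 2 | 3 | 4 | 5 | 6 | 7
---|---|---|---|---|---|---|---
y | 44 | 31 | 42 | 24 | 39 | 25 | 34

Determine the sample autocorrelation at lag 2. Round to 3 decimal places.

Mean ȳ = (44 + 31 + 42 + 24 + 39 + 25 + 34)/7 = 34.1429
Σ(y_t−ȳ)(y_{t+2}−ȳ) = (77.4490) + (31.8776) + (38.1633) + (92.7347) + (-0.6939) = 239.5306
Denominator Σ(y_t−ȳ)² = 378.8571
r_2 = 239.5306 / 378.8571 = 0.632

0.632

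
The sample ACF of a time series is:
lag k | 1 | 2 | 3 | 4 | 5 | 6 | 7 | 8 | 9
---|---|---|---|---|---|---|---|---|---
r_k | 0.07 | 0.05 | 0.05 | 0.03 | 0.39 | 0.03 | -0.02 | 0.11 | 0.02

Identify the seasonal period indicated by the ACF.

The largest autocorrelation is r_5 = 0.39; the remaining lags stay at or below 0.11.
The dominant spike at lag 5 indicates a seasonal period of 5.

5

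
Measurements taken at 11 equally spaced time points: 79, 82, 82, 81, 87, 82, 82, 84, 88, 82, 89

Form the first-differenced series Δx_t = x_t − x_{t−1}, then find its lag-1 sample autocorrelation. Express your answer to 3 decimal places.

-0.572

First differences Δx: 3, 0, -1, 6, -5, 0, 2, 4, -6, 7
Mean of differences = 1.0000
Numerator Σ(Δx_t−Δx̄)(Δx_{t+1}−Δx̄) = -95.0000
Denominator Σ(Δx_t−Δx̄)² = 166.0000
r_1(Δx) = -95.0000 / 166.0000 = -0.572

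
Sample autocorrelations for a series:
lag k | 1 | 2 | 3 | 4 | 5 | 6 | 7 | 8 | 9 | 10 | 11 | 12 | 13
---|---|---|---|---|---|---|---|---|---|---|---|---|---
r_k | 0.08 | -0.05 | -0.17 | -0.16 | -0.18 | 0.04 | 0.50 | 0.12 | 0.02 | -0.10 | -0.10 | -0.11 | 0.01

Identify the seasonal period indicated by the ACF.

The largest autocorrelation is r_7 = 0.50; the remaining lags stay at or below 0.12.
The dominant spike at lag 7 indicates a seasonal period of 7.

7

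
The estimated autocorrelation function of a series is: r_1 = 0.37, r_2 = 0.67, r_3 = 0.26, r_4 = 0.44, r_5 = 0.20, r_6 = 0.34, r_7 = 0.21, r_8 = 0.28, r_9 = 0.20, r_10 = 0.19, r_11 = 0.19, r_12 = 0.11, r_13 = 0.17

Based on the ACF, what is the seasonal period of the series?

2

The largest autocorrelation is r_2 = 0.67, with a weaker echo at lag 4 (0.44); the remaining lags stay at or below 0.37.
The dominant spike at lag 2 indicates a seasonal period of 2.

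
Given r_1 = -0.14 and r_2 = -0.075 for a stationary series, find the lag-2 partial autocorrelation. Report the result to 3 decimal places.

-0.096

φ_{22} = (r_2 − r_1²) / (1 − r_1²)
r_1² = (-0.14)² = 0.0196
Numerator = -0.075 − 0.0196 = -0.0946; denominator = 1 − 0.0196 = 0.9804
φ_{22} = -0.0946 / 0.9804 = -0.096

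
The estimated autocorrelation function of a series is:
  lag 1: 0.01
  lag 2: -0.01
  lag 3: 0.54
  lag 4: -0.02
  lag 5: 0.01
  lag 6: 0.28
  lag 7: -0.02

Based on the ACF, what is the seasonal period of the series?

The largest autocorrelation is r_3 = 0.54, with a weaker echo at lag 6 (0.28); the remaining lags stay at or below 0.01.
The dominant spike at lag 3 indicates a seasonal period of 3.

3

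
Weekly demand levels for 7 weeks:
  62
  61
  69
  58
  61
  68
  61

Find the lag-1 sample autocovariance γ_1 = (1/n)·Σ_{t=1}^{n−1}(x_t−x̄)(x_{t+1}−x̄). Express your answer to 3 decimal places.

Mean x̄ = (62 + 61 + 69 + 58 + 61 + 68 + 61)/7 = 62.8571
Deviations: -0.8571, -1.8571, 6.1429, -4.8571, -1.8571, 5.1429, -1.8571
Σ_{t=1}^{6}(x_t−x̄)(x_{t+1}−x̄) = -49.7347
γ_1 = -49.7347 / 7 = -7.105

-7.105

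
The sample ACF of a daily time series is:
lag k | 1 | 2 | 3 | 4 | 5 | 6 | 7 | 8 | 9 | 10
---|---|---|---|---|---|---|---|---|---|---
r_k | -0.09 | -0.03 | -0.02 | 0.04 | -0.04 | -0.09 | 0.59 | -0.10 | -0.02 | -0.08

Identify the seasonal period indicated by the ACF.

The largest autocorrelation is r_7 = 0.59; the remaining lags stay at or below 0.04.
The dominant spike at lag 7 indicates a seasonal period of 7.

7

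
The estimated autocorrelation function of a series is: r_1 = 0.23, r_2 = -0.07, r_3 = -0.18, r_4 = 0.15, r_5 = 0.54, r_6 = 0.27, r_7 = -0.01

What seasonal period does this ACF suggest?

The largest autocorrelation is r_5 = 0.54; the remaining lags stay at or below 0.27.
The dominant spike at lag 5 indicates a seasonal period of 5.

5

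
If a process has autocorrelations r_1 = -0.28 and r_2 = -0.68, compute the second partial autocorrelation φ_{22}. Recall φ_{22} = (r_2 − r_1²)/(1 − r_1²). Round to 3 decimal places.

-0.823

φ_{22} = (r_2 − r_1²) / (1 − r_1²)
r_1² = (-0.28)² = 0.0784
Numerator = -0.68 − 0.0784 = -0.7584; denominator = 1 − 0.0784 = 0.9216
φ_{22} = -0.7584 / 0.9216 = -0.823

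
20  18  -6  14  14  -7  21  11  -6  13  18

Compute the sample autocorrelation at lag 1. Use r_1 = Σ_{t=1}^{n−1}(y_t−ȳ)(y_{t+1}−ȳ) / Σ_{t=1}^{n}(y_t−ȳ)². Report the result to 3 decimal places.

Mean ȳ = (20 + 18 − 6 + 14 + 14 − 7 + 21 + 11 − 6 + 13 + 18)/11 = 10.0000
Numerator Σ_{t=1}^{10}(y_t−ȳ)(y_{t+1}−ȳ) = -380.0000
Denominator Σ(y_t−ȳ)² = 1192.0000
r_1 = -380.0000 / 1192.0000 = -0.319

-0.319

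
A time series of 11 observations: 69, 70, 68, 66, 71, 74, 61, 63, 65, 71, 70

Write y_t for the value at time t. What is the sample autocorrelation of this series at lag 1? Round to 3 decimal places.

Mean ȳ = (69 + 70 + 68 + 66 + 71 + 74 + 61 + 63 + 65 + 71 + 70)/11 = 68.0000
Numerator Σ_{t=1}^{10}(y_t−ȳ)(y_{t+1}−ȳ) = 19.0000
Denominator Σ(y_t−ȳ)² = 150.0000
r_1 = 19.0000 / 150.0000 = 0.127

0.127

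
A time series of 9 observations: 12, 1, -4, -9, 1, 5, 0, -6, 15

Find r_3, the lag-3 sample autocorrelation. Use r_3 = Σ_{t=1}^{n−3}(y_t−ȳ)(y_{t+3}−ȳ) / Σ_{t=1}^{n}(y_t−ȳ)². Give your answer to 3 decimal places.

Mean ȳ = (12 + 1 − 4 − 9 + 1 + 5 + 0 − 6 + 15)/9 = 1.6667
Σ(y_t−ȳ)(y_{t+3}−ȳ) = (-110.2222) + (0.4444) + (-18.8889) + (17.7778) + (5.1111) + (44.4444) = -61.3333
Denominator Σ(y_t−ȳ)² = 504.0000
r_3 = -61.3333 / 504.0000 = -0.122

-0.122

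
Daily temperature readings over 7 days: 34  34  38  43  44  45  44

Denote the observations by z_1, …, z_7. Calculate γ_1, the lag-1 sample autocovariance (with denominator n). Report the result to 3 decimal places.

13.254

Mean z̄ = (34 + 34 + 38 + 43 + 44 + 45 + 44)/7 = 40.2857
Deviations: -6.2857, -6.2857, -2.2857, 2.7143, 3.7143, 4.7143, 3.7143
Σ_{t=1}^{6}(z_t−z̄)(z_{t+1}−z̄) = 92.7755
γ_1 = 92.7755 / 7 = 13.254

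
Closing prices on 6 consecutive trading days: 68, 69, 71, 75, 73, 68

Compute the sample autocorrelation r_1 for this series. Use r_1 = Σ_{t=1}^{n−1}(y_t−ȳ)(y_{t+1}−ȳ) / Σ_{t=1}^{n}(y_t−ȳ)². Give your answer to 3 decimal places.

0.223

Mean ȳ = (68 + 69 + 71 + 75 + 73 + 68)/6 = 70.6667
Deviations from mean: -2.6667, -1.6667, 0.3333, 4.3333, 2.3333, -2.6667
Σ(y_t−ȳ)(y_{t+1}−ȳ) = (4.4444) + (-0.5556) + (1.4444) + (10.1111) + (-6.2222) = 9.2222
Denominator Σ(y_t−ȳ)² = 41.3333
r_1 = 9.2222 / 41.3333 = 0.223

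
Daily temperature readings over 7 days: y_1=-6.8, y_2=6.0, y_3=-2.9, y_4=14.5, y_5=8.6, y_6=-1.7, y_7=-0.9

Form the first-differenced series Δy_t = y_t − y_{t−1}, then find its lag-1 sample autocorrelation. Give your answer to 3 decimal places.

First differences Δy: 12.8, -8.9, 17.4, -5.9, -10.3, 0.8
Mean of differences = 0.9833
Numerator Σ(Δy_t−Δȳ)(Δy_{t+1}−Δȳ) = -312.3053
Denominator Σ(Δy_t−Δȳ)² = 681.5483
r_1(Δy) = -312.3053 / 681.5483 = -0.458

-0.458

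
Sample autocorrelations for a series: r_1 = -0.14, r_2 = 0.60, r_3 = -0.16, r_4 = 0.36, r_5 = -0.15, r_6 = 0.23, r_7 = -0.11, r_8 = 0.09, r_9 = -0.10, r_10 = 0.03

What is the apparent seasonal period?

The largest autocorrelation is r_2 = 0.60, with weaker echoes at lags 4 (0.36) and 6 (0.23); the remaining lags stay at or below 0.09.
The dominant spike at lag 2 indicates a seasonal period of 2.

2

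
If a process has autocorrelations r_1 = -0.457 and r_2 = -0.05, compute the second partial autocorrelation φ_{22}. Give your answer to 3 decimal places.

-0.327

φ_{22} = (r_2 − r_1²) / (1 − r_1²)
r_1² = (-0.457)² = 0.208849
Numerator = -0.05 − 0.2088 = -0.2588; denominator = 1 − 0.2088 = 0.7912
φ_{22} = -0.2588 / 0.7912 = -0.327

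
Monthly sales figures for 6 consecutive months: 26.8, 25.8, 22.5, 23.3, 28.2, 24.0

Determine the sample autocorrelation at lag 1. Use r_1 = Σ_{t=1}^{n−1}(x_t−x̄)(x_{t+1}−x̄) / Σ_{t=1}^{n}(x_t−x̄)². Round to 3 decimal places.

-0.204

Mean x̄ = (26.8 + 25.8 + 22.5 + 23.3 + 28.2 + 24.0)/6 = 25.1000
Deviations from mean: 1.7000, 0.7000, -2.6000, -1.8000, 3.1000, -1.1000
Σ(x_t−x̄)(x_{t+1}−x̄) = (1.1900) + (-1.8200) + (4.6800) + (-5.5800) + (-3.4100) = -4.9400
Denominator Σ(x_t−x̄)² = 24.2000
r_1 = -4.9400 / 24.2000 = -0.204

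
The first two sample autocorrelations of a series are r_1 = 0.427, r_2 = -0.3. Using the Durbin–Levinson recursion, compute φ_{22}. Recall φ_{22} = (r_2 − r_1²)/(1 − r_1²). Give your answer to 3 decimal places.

-0.590

φ_{22} = (r_2 − r_1²) / (1 − r_1²)
r_1² = (0.427)² = 0.182329
Numerator = -0.3 − 0.1823 = -0.4823; denominator = 1 − 0.1823 = 0.8177
φ_{22} = -0.4823 / 0.8177 = -0.590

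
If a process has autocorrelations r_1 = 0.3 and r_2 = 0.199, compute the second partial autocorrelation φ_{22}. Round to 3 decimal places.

φ_{22} = (r_2 − r_1²) / (1 − r_1²)
r_1² = (0.3)² = 0.09
Numerator = 0.199 − 0.0900 = 0.1090; denominator = 1 − 0.0900 = 0.9100
φ_{22} = 0.1090 / 0.9100 = 0.120

0.120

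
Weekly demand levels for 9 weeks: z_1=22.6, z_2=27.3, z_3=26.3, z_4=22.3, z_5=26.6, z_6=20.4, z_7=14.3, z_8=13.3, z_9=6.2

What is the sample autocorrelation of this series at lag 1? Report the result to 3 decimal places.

Mean z̄ = (22.6 + 27.3 + 26.3 + 22.3 + 26.6 + 20.4 + 14.3 + 13.3 + 6.2)/9 = 19.9222
Numerator Σ_{t=1}^{8}(z_t−z̄)(z_{t+1}−z̄) = 226.4606
Denominator Σ(z_t−z̄)² = 416.5156
r_1 = 226.4606 / 416.5156 = 0.544

0.544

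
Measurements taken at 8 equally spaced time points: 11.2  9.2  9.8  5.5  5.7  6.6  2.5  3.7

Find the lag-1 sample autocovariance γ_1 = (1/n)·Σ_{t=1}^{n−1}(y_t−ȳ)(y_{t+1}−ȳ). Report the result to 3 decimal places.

Mean ȳ = (11.2 + 9.2 + 9.8 + 5.5 + 5.7 + 6.6 + 2.5 + 3.7)/8 = 6.7750
Deviations: 4.4250, 2.4250, 3.0250, -1.2750, -1.0750, -0.1750, -4.2750, -3.0750
Σ_{t=1}^{7}(y_t−ȳ)(y_{t+1}−ȳ) = 29.6619
γ_1 = 29.6619 / 8 = 3.708

3.708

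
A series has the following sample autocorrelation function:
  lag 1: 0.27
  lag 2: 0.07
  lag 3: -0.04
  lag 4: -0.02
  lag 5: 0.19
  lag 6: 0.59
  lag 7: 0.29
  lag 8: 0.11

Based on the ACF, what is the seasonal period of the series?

6

The largest autocorrelation is r_6 = 0.59; the remaining lags stay at or below 0.29.
The dominant spike at lag 6 indicates a seasonal period of 6.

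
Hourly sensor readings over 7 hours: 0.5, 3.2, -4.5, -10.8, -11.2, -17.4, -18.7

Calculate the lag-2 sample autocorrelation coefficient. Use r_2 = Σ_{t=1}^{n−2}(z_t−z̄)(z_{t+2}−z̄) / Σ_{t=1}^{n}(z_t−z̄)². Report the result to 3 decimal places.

Mean z̄ = (0.5 + 3.2 − 4.5 − 10.8 − 11.2 − 17.4 − 18.7)/7 = -8.4143
Deviations from mean: 8.9143, 11.6143, 3.9143, -2.3857, -2.7857, -8.9857, -10.2857
Numerator Σ_{t=1}^{5}(z_t−z̄)(z_{t+2}−z̄) = 46.3710
Denominator Σ(z_t−z̄)² = 429.6686
r_2 = 46.3710 / 429.6686 = 0.108

0.108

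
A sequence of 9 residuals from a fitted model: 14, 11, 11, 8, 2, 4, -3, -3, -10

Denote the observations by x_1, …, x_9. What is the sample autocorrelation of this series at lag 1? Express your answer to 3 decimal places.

0.560

Mean x̄ = (14 + 11 + 11 + 8 + 2 + 4 − 3 − 3 − 10)/9 = 3.7778
Numerator Σ_{t=1}^{8}(x_t−x̄)(x_{t+1}−x̄) = 286.3951
Denominator Σ(x_t−x̄)² = 511.5556
r_1 = 286.3951 / 511.5556 = 0.560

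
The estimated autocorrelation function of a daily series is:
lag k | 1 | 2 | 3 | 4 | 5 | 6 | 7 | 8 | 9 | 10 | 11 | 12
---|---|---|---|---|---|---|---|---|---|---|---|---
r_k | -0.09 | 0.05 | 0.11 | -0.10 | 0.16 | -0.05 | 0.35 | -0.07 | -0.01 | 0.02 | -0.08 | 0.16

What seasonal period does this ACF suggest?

7

The largest autocorrelation is r_7 = 0.35; the remaining lags stay at or below 0.16.
The dominant spike at lag 7 indicates a seasonal period of 7.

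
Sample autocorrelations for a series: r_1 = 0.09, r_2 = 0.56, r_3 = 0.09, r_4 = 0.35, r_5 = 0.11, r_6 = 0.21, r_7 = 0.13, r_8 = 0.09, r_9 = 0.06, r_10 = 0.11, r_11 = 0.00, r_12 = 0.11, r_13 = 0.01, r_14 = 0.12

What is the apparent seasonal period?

The largest autocorrelation is r_2 = 0.56, with weaker echoes at lags 4 (0.35) and 6 (0.21); the remaining lags stay at or below 0.13.
The dominant spike at lag 2 indicates a seasonal period of 2.

2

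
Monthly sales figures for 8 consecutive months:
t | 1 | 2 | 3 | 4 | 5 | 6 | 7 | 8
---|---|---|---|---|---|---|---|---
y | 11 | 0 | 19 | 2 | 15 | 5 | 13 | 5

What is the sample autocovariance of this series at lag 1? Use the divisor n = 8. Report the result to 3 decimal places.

-34.508

Mean ȳ = (11 + 0 + 19 + 2 + 15 + 5 + 13 + 5)/8 = 8.7500
Σ_{t=1}^{7}(y_t−ȳ)(y_{t+1}−ȳ) = -276.0625
γ_1 = -276.0625 / 8 = -34.508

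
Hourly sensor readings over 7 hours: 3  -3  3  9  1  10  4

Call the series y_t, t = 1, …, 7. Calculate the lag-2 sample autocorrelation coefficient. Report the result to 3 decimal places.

-0.007

Mean ȳ = (3 − 3 + 3 + 9 + 1 + 10 + 4)/7 = 3.8571
Deviations from mean: -0.8571, -6.8571, -0.8571, 5.1429, -2.8571, 6.1429, 0.1429
Σ(y_t−ȳ)(y_{t+2}−ȳ) = (0.7347) + (-35.2653) + (2.4490) + (31.5918) + (-0.4082) = -0.8980
Denominator Σ(y_t−ȳ)² = 120.8571
r_2 = -0.8980 / 120.8571 = -0.007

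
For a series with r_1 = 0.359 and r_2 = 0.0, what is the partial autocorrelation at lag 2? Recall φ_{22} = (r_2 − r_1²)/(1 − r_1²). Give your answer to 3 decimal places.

φ_{22} = (r_2 − r_1²) / (1 − r_1²)
r_1² = (0.359)² = 0.128881
Numerator = 0.0 − 0.1289 = -0.1289; denominator = 1 − 0.1289 = 0.8711
φ_{22} = -0.1289 / 0.8711 = -0.148

-0.148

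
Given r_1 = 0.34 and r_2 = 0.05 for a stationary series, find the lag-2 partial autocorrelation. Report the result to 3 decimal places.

-0.074

φ_{22} = (r_2 − r_1²) / (1 − r_1²)
r_1² = (0.34)² = 0.1156
Numerator = 0.05 − 0.1156 = -0.0656; denominator = 1 − 0.1156 = 0.8844
φ_{22} = -0.0656 / 0.8844 = -0.074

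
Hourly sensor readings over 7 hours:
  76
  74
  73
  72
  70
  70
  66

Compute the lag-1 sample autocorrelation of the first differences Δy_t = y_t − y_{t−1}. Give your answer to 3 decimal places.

-0.476

First differences Δy: -2, -1, -1, -2, 0, -4
Mean of differences = -1.6667
Numerator Σ(Δy_t−Δȳ)(Δy_{t+1}−Δȳ) = -4.4444
Denominator Σ(Δy_t−Δȳ)² = 9.3333
r_1(Δy) = -4.4444 / 9.3333 = -0.476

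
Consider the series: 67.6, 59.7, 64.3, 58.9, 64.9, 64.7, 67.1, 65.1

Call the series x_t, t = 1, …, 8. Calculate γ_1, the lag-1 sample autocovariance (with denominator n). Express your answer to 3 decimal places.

-2.065

Mean x̄ = (67.6 + 59.7 + 64.3 + 58.9 + 64.9 + 64.7 + 67.1 + 65.1)/8 = 64.0375
Deviations: 3.5625, -4.3375, 0.2625, -5.1375, 0.8625, 0.6625, 3.0625, 1.0625
Σ_{t=1}^{7}(x_t−x̄)(x_{t+1}−x̄) = -16.5164
γ_1 = -16.5164 / 8 = -2.065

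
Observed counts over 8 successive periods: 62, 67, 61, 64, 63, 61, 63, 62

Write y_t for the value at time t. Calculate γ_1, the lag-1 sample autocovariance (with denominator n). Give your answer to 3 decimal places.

Mean ȳ = (62 + 67 + 61 + 64 + 63 + 61 + 63 + 62)/8 = 62.8750
Deviations: -0.8750, 4.1250, -1.8750, 1.1250, 0.1250, -1.8750, 0.1250, -0.8750
Σ_{t=1}^{7}(y_t−ȳ)(y_{t+1}−ȳ) = -13.8906
γ_1 = -13.8906 / 8 = -1.736

-1.736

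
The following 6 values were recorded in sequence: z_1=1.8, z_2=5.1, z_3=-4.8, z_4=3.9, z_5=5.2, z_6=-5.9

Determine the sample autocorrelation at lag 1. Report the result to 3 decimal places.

Mean z̄ = (1.8 + 5.1 − 4.8 + 3.9 + 5.2 − 5.9)/6 = 0.8833
Numerator Σ_{t=1}^{5}(z_t−z̄)(z_{t+1}−z̄) = -53.5036
Denominator Σ(z_t−z̄)² = 124.6683
r_1 = -53.5036 / 124.6683 = -0.429

-0.429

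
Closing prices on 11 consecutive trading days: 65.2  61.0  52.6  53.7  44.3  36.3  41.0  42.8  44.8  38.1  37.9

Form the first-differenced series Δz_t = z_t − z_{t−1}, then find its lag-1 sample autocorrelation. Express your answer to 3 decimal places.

First differences Δz: -4.2, -8.4, 1.1, -9.4, -8.0, 4.7, 1.8, 2.0, -6.7, -0.2
Mean of differences = -2.7300
Numerator Σ(Δz_t−Δz̄)(Δz_{t+1}−Δz̄) = -16.6699
Denominator Σ(Δz_t−Δz̄)² = 241.5010
r_1(Δz) = -16.6699 / 241.5010 = -0.069

-0.069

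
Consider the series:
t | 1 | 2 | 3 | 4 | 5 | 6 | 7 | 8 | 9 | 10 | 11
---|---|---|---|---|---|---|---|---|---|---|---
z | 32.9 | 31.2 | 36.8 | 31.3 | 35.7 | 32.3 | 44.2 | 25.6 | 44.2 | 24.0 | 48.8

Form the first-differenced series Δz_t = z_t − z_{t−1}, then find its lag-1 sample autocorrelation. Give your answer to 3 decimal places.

-0.807

First differences Δz: -1.7, 5.6, -5.5, 4.4, -3.4, 11.9, -18.6, 18.6, -20.2, 24.8
Mean of differences = 1.5900
Numerator Σ(Δz_t−Δz̄)(Δz_{t+1}−Δz̄) = -1555.0001
Denominator Σ(Δz_t−Δz̄)² = 1926.7490
r_1(Δz) = -1555.0001 / 1926.7490 = -0.807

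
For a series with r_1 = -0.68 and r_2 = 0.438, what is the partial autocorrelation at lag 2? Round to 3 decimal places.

-0.045

φ_{22} = (r_2 − r_1²) / (1 − r_1²)
r_1² = (-0.68)² = 0.4624
Numerator = 0.438 − 0.4624 = -0.0244; denominator = 1 − 0.4624 = 0.5376
φ_{22} = -0.0244 / 0.5376 = -0.045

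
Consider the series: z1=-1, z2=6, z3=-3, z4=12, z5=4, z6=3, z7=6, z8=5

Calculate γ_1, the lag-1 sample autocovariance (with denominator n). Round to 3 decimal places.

-10.000

Mean z̄ = (-1 + 6 − 3 + 12 + 4 + 3 + 6 + 5)/8 = 4.0000
Σ_{t=1}^{7}(z_t−z̄)(z_{t+1}−z̄) = -80.0000
γ_1 = -80.0000 / 8 = -10.000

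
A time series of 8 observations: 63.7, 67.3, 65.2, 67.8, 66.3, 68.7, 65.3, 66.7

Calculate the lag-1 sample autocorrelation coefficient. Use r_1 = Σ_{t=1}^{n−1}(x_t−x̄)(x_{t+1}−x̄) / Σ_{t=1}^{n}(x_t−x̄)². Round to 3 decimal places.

-0.462

Mean x̄ = (63.7 + 67.3 + 65.2 + 67.8 + 66.3 + 68.7 + 65.3 + 66.7)/8 = 66.3750
Deviations from mean: -2.6750, 0.9250, -1.1750, 1.4250, -0.0750, 2.3250, -1.0750, 0.3250
Σ(x_t−x̄)(x_{t+1}−x̄) = (-2.4744) + (-1.0869) + (-1.6744) + (-0.1069) + (-0.1744) + (-2.4994) + (-0.3494) = -8.3656
Denominator Σ(x_t−x̄)² = 18.0950
r_1 = -8.3656 / 18.0950 = -0.462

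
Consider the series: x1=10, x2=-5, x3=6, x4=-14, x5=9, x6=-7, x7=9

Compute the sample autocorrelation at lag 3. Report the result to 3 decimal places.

Mean x̄ = (10 − 5 + 6 − 14 + 9 − 7 + 9)/7 = 1.1429
Deviations from mean: 8.8571, -6.1429, 4.8571, -15.1429, 7.8571, -8.1429, 7.8571
Σ(x_t−x̄)(x_{t+3}−x̄) = (-134.1224) + (-48.2653) + (-39.5510) + (-118.9796) = -340.9184
Denominator Σ(x_t−x̄)² = 558.8571
r_3 = -340.9184 / 558.8571 = -0.610

-0.610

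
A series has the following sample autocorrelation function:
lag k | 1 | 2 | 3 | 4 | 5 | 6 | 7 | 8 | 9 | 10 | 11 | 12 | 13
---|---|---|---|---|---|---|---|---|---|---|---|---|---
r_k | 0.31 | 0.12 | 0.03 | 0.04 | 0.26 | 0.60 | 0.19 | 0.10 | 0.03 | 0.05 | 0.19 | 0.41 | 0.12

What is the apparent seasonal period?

6

The largest autocorrelation is r_6 = 0.60, with a weaker echo at lag 12 (0.41); the remaining lags stay at or below 0.31. The elevated value at lag 1 (0.31), dropping to 0.12 at lag 2, reflects decaying short-term dependence rather than seasonality.
The dominant spike at lag 6 indicates a seasonal period of 6.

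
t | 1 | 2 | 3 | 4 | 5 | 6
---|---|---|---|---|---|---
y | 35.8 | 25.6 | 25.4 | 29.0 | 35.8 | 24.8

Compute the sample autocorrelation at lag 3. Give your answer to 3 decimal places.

-0.063

Mean ȳ = (35.8 + 25.6 + 25.4 + 29.0 + 35.8 + 24.8)/6 = 29.4000
Deviations from mean: 6.4000, -3.8000, -4.0000, -0.4000, 6.4000, -4.6000
Σ(y_t−ȳ)(y_{t+3}−ȳ) = (-2.5600) + (-24.3200) + (18.4000) = -8.4800
Denominator Σ(y_t−ȳ)² = 133.6800
r_3 = -8.4800 / 133.6800 = -0.063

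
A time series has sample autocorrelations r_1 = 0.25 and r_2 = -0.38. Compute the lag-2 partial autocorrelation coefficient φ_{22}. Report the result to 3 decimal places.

-0.472

φ_{22} = (r_2 − r_1²) / (1 − r_1²)
r_1² = (0.25)² = 0.0625
Numerator = -0.38 − 0.0625 = -0.4425; denominator = 1 − 0.0625 = 0.9375
φ_{22} = -0.4425 / 0.9375 = -0.472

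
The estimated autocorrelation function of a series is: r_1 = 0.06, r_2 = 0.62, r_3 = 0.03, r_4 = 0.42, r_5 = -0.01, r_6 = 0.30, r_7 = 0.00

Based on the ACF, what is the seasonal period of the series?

The largest autocorrelation is r_2 = 0.62, with weaker echoes at lags 4 (0.42) and 6 (0.30); the remaining lags stay at or below 0.06.
The dominant spike at lag 2 indicates a seasonal period of 2.

2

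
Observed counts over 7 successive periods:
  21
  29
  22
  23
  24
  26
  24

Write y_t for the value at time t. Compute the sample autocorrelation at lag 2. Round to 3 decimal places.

Mean ȳ = (21 + 29 + 22 + 23 + 24 + 26 + 24)/7 = 24.1429
Numerator Σ_{t=1}^{5}(y_t−ȳ)(y_{t+2}−ȳ) = -0.6122
Denominator Σ(y_t−ȳ)² = 42.8571
r_2 = -0.6122 / 42.8571 = -0.014

-0.014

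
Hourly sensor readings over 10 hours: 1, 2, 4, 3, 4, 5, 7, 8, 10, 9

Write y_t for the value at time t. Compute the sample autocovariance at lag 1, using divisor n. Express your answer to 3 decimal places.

5.901

Mean ȳ = (1 + 2 + 4 + 3 + 4 + 5 + 7 + 8 + 10 + 9)/10 = 5.3000
Σ_{t=1}^{9}(y_t−ȳ)(y_{t+1}−ȳ) = 59.0100
γ_1 = 59.0100 / 10 = 5.901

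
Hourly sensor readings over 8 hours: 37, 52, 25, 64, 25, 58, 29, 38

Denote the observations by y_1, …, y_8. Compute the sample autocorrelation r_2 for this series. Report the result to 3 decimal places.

Mean ȳ = (37 + 52 + 25 + 64 + 25 + 58 + 29 + 38)/8 = 41.0000
Σ(y_t−ȳ)(y_{t+2}−ȳ) = (64.0000) + (253.0000) + (256.0000) + (391.0000) + (192.0000) + (-51.0000) = 1105.0000
Denominator Σ(y_t−ȳ)² = 1620.0000
r_2 = 1105.0000 / 1620.0000 = 0.682

0.682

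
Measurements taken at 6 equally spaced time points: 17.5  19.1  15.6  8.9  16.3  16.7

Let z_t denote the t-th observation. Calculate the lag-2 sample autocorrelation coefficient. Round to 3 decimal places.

Mean z̄ = (17.5 + 19.1 + 15.6 + 8.9 + 16.3 + 16.7)/6 = 15.6833
Deviations from mean: 1.8167, 3.4167, -0.0833, -6.7833, 0.6167, 1.0167
Σ(z_t−z̄)(z_{t+2}−z̄) = (-0.1514) + (-23.1764) + (-0.0514) + (-6.8964) = -30.2756
Denominator Σ(z_t−z̄)² = 62.4083
r_2 = -30.2756 / 62.4083 = -0.485

-0.485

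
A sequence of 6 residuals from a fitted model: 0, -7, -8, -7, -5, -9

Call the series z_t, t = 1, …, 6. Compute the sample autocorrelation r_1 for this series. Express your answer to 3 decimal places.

Mean z̄ = (0 − 7 − 8 − 7 − 5 − 9)/6 = -6.0000
Deviations from mean: 6.0000, -1.0000, -2.0000, -1.0000, 1.0000, -3.0000
Σ(z_t−z̄)(z_{t+1}−z̄) = (-6.0000) + (2.0000) + (2.0000) + (-1.0000) + (-3.0000) = -6.0000
Denominator Σ(z_t−z̄)² = 52.0000
r_1 = -6.0000 / 52.0000 = -0.115

-0.115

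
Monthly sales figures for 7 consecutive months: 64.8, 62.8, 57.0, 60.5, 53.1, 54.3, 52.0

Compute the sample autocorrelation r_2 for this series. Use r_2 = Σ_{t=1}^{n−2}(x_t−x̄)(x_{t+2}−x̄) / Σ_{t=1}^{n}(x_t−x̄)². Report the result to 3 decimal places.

0.196

Mean x̄ = (64.8 + 62.8 + 57.0 + 60.5 + 53.1 + 54.3 + 52.0)/7 = 57.7857
Deviations from mean: 7.0143, 5.0143, -0.7857, 2.7143, -4.6857, -3.4857, -5.7857
Σ(x_t−x̄)(x_{t+2}−x̄) = (-5.5112) + (13.6102) + (3.6816) + (-9.4612) + (27.1102) = 29.4296
Denominator Σ(x_t−x̄)² = 149.9086
r_2 = 29.4296 / 149.9086 = 0.196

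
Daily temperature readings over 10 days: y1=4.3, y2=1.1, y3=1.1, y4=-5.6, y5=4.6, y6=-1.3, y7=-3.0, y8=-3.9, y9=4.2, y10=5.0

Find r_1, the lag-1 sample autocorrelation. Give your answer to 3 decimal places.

Mean ȳ = (4.3 + 1.1 + 1.1 − 5.6 + 4.6 − 1.3 − 3.0 − 3.9 + 4.2 + 5.0)/10 = 0.6500
Numerator Σ_{t=1}^{9}(y_t−ȳ)(y_{t+1}−ȳ) = -10.3425
Denominator Σ(y_t−ȳ)² = 137.7450
r_1 = -10.3425 / 137.7450 = -0.075

-0.075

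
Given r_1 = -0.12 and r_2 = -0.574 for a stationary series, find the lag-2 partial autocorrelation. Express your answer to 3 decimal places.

-0.597

φ_{22} = (r_2 − r_1²) / (1 − r_1²)
r_1² = (-0.12)² = 0.0144
Numerator = -0.574 − 0.0144 = -0.5884; denominator = 1 − 0.0144 = 0.9856
φ_{22} = -0.5884 / 0.9856 = -0.597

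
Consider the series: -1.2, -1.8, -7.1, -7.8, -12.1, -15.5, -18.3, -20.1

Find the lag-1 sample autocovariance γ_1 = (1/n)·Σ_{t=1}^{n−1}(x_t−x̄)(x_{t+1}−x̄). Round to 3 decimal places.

29.653

Mean x̄ = (-1.2 − 1.8 − 7.1 − 7.8 − 12.1 − 15.5 − 18.3 − 20.1)/8 = -10.4875
Σ_{t=1}^{7}(x_t−x̄)(x_{t+1}−x̄) = 237.2248
γ_1 = 237.2248 / 8 = 29.653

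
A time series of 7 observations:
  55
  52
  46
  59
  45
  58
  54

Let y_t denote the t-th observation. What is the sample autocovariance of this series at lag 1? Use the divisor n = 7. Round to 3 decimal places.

-17.359

Mean ȳ = (55 + 52 + 46 + 59 + 45 + 58 + 54)/7 = 52.7143
Σ_{t=1}^{6}(y_t−ȳ)(y_{t+1}−ȳ) = -121.5102
γ_1 = -121.5102 / 7 = -17.359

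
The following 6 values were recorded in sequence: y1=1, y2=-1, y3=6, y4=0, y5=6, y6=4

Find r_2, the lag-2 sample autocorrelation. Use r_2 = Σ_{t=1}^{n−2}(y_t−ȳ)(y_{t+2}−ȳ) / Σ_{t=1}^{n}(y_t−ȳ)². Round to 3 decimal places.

0.249

Mean ȳ = (1 − 1 + 6 + 0 + 6 + 4)/6 = 2.6667
Deviations from mean: -1.6667, -3.6667, 3.3333, -2.6667, 3.3333, 1.3333
Σ(y_t−ȳ)(y_{t+2}−ȳ) = (-5.5556) + (9.7778) + (11.1111) + (-3.5556) = 11.7778
Denominator Σ(y_t−ȳ)² = 47.3333
r_2 = 11.7778 / 47.3333 = 0.249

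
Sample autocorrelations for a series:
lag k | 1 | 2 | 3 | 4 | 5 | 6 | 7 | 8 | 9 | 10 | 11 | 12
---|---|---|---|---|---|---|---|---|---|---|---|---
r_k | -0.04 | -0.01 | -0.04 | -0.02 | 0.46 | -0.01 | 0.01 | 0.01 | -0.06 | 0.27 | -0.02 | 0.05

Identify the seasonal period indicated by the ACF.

The largest autocorrelation is r_5 = 0.46, with a weaker echo at lag 10 (0.27); the remaining lags stay at or below 0.05.
The dominant spike at lag 5 indicates a seasonal period of 5.

5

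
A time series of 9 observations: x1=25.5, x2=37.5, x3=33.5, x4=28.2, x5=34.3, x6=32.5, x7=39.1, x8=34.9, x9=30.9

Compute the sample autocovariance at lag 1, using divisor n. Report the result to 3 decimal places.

-3.960

Mean x̄ = (25.5 + 37.5 + 33.5 + 28.2 + 34.3 + 32.5 + 39.1 + 34.9 + 30.9)/9 = 32.9333
Σ_{t=1}^{8}(x_t−x̄)(x_{t+1}−x̄) = -35.6444
γ_1 = -35.6444 / 9 = -3.960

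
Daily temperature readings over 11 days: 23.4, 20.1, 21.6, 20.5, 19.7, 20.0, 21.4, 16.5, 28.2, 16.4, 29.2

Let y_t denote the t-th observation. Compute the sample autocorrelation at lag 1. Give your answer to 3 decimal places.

-0.623

Mean ȳ = (23.4 + 20.1 + 21.6 + 20.5 + 19.7 + 20.0 + 21.4 + 16.5 + 28.2 + 16.4 + 29.2)/11 = 21.5455
Numerator Σ_{t=1}^{10}(y_t−ȳ)(y_{t+1}−ȳ) = -104.2784
Denominator Σ(y_t−ȳ)² = 167.2473
r_1 = -104.2784 / 167.2473 = -0.623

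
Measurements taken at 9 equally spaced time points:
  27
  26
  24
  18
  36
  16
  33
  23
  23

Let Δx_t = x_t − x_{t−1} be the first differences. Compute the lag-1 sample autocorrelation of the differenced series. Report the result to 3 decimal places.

First differences Δx: -1, -2, -6, 18, -20, 17, -10, 0
Mean of differences = -0.5000
Numerator Σ(Δx_t−Δx̄)(Δx_{t+1}−Δx̄) = -965.7500
Denominator Σ(Δx_t−Δx̄)² = 1152.0000
r_1(Δx) = -965.7500 / 1152.0000 = -0.838

-0.838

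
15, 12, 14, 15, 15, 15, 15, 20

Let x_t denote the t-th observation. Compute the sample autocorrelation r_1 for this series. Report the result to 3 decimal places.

Mean x̄ = (15 + 12 + 14 + 15 + 15 + 15 + 15 + 20)/8 = 15.1250
Deviations from mean: -0.1250, -3.1250, -1.1250, -0.1250, -0.1250, -0.1250, -0.1250, 4.8750
Numerator Σ_{t=1}^{7}(x_t−x̄)(x_{t+1}−x̄) = 3.4844
Denominator Σ(x_t−x̄)² = 34.8750
r_1 = 3.4844 / 34.8750 = 0.100

0.100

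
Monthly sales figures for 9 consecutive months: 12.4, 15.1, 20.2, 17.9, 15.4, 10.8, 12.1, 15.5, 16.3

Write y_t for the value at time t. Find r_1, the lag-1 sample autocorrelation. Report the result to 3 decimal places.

Mean ȳ = (12.4 + 15.1 + 20.2 + 17.9 + 15.4 + 10.8 + 12.1 + 15.5 + 16.3)/9 = 15.0778
Numerator Σ_{t=1}^{8}(y_t−ȳ)(y_{t+1}−ȳ) = 26.0384
Denominator Σ(y_t−ȳ)² = 70.3156
r_1 = 26.0384 / 70.3156 = 0.370

0.370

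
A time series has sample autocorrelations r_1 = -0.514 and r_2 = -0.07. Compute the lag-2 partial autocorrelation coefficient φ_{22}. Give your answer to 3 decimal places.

φ_{22} = (r_2 − r_1²) / (1 − r_1²)
r_1² = (-0.514)² = 0.264196
Numerator = -0.07 − 0.2642 = -0.3342; denominator = 1 − 0.2642 = 0.7358
φ_{22} = -0.3342 / 0.7358 = -0.454

-0.454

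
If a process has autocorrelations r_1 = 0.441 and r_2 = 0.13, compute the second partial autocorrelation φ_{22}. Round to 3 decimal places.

-0.080

φ_{22} = (r_2 − r_1²) / (1 − r_1²)
r_1² = (0.441)² = 0.194481
Numerator = 0.13 − 0.1945 = -0.0645; denominator = 1 − 0.1945 = 0.8055
φ_{22} = -0.0645 / 0.8055 = -0.080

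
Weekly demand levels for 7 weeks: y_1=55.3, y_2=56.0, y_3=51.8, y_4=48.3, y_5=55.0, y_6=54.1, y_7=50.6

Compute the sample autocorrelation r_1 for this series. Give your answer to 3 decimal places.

Mean ȳ = (55.3 + 56.0 + 51.8 + 48.3 + 55.0 + 54.1 + 50.6)/7 = 53.0143
Σ(y_t−ȳ)(y_{t+1}−ȳ) = (6.8245) + (-3.6255) + (5.7245) + (-9.3612) + (2.1559) + (-2.6212) = -0.9031
Denominator Σ(y_t−ȳ)² = 48.7886
r_1 = -0.9031 / 48.7886 = -0.019

-0.019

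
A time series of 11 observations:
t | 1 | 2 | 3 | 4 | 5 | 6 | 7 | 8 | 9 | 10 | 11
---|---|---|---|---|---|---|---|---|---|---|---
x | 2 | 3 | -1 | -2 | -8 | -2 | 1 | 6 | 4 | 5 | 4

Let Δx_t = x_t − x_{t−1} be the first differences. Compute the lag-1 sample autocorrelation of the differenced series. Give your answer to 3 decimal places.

First differences Δx: 1, -4, -1, -6, 6, 3, 5, -2, 1, -1
Mean of differences = 0.2000
Numerator Σ(Δx_t−Δx̄)(Δx_{t+1}−Δx̄) = -10.4400
Denominator Σ(Δx_t−Δx̄)² = 129.6000
r_1(Δx) = -10.4400 / 129.6000 = -0.081

-0.081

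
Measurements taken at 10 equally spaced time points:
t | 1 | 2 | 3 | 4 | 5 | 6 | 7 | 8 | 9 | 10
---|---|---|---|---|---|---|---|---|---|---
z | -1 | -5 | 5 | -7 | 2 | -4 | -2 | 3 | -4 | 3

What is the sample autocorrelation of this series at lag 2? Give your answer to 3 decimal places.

0.432

Mean z̄ = (-1 − 5 + 5 − 7 + 2 − 4 − 2 + 3 − 4 + 3)/10 = -1.0000
Numerator Σ_{t=1}^{8}(z_t−z̄)(z_{t+2}−z̄) = 64.0000
Denominator Σ(z_t−z̄)² = 148.0000
r_2 = 64.0000 / 148.0000 = 0.432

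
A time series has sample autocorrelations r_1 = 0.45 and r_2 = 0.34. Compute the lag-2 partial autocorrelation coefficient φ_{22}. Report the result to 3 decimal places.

0.172

φ_{22} = (r_2 − r_1²) / (1 − r_1²)
r_1² = (0.45)² = 0.2025
Numerator = 0.34 − 0.2025 = 0.1375; denominator = 1 − 0.2025 = 0.7975
φ_{22} = 0.1375 / 0.7975 = 0.172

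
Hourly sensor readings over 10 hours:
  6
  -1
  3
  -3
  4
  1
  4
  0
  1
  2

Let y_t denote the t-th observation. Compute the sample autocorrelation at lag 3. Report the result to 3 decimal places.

-0.638

Mean ȳ = (6 − 1 + 3 − 3 + 4 + 1 + 4 + 0 + 1 + 2)/10 = 1.7000
Numerator Σ_{t=1}^{7}(y_t−ȳ)(y_{t+3}−ȳ) = -40.8700
Denominator Σ(y_t−ȳ)² = 64.1000
r_3 = -40.8700 / 64.1000 = -0.638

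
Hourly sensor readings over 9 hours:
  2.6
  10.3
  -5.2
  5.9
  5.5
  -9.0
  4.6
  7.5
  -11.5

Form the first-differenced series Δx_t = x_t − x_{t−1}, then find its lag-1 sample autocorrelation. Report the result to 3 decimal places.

First differences Δx: 7.7, -15.5, 11.1, -0.4, -14.5, 13.6, 2.9, -19.0
Mean of differences = -1.7625
Numerator Σ(Δx_t−Δx̄)(Δx_{t+1}−Δx̄) = -510.9414
Denominator Σ(Δx_t−Δx̄)² = 1162.6788
r_1(Δx) = -510.9414 / 1162.6788 = -0.439

-0.439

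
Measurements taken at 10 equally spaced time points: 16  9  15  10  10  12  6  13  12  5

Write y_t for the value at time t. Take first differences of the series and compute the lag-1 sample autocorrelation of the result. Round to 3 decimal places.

First differences Δy: -7, 6, -5, 0, 2, -6, 7, -1, -7
Mean of differences = -1.2222
Numerator Σ(Δy_t−Δȳ)(Δy_{t+1}−Δȳ) = -123.8272
Denominator Σ(Δy_t−Δȳ)² = 235.5556
r_1(Δy) = -123.8272 / 235.5556 = -0.526

-0.526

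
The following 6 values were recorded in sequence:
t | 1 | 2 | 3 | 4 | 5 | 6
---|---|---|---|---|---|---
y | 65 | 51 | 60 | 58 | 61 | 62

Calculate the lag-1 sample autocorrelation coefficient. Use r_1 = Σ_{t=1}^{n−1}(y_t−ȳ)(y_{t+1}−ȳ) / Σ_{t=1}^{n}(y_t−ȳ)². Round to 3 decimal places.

Mean ȳ = (65 + 51 + 60 + 58 + 61 + 62)/6 = 59.5000
Deviations from mean: 5.5000, -8.5000, 0.5000, -1.5000, 1.5000, 2.5000
Σ(y_t−ȳ)(y_{t+1}−ȳ) = (-46.7500) + (-4.2500) + (-0.7500) + (-2.2500) + (3.7500) = -50.2500
Denominator Σ(y_t−ȳ)² = 113.5000
r_1 = -50.2500 / 113.5000 = -0.443

-0.443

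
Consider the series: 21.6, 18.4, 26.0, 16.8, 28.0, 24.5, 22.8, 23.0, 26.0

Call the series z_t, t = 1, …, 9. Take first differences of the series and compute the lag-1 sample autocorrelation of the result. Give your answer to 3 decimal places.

-0.777

First differences Δz: -3.2, 7.6, -9.2, 11.2, -3.5, -1.7, 0.2, 3.0
Mean of differences = 0.5500
Numerator Σ(Δz_t−Δz̄)(Δz_{t+1}−Δz̄) = -233.1025
Denominator Σ(Δz_t−Δz̄)² = 299.8400
r_1(Δz) = -233.1025 / 299.8400 = -0.777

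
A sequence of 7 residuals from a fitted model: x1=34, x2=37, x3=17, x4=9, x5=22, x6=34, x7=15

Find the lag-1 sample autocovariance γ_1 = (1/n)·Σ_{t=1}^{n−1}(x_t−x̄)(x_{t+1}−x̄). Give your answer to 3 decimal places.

9.143

Mean x̄ = (34 + 37 + 17 + 9 + 22 + 34 + 15)/7 = 24.0000
Deviations: 10.0000, 13.0000, -7.0000, -15.0000, -2.0000, 10.0000, -9.0000
Σ_{t=1}^{6}(x_t−x̄)(x_{t+1}−x̄) = 64.0000
γ_1 = 64.0000 / 7 = 9.143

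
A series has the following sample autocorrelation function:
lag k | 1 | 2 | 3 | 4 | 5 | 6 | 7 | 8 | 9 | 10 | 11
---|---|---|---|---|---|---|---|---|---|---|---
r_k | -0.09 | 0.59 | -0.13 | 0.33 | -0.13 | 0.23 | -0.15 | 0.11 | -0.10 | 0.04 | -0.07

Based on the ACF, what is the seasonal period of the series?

The largest autocorrelation is r_2 = 0.59, with weaker echoes at lags 4 (0.33) and 6 (0.23); the remaining lags stay at or below 0.11.
The dominant spike at lag 2 indicates a seasonal period of 2.

2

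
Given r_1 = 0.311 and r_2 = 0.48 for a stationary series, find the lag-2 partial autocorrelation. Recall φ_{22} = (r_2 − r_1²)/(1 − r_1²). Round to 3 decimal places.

0.424

φ_{22} = (r_2 − r_1²) / (1 − r_1²)
r_1² = (0.311)² = 0.096721
Numerator = 0.48 − 0.0967 = 0.3833; denominator = 1 − 0.0967 = 0.9033
φ_{22} = 0.3833 / 0.9033 = 0.424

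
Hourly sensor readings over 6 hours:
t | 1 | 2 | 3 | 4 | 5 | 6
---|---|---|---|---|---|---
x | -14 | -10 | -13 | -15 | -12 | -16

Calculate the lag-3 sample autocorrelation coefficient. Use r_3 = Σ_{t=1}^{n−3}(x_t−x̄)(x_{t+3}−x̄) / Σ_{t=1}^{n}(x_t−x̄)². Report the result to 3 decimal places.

Mean x̄ = (-14 − 10 − 13 − 15 − 12 − 16)/6 = -13.3333
Deviations from mean: -0.6667, 3.3333, 0.3333, -1.6667, 1.3333, -2.6667
Numerator Σ_{t=1}^{3}(x_t−x̄)(x_{t+3}−x̄) = 4.6667
Denominator Σ(x_t−x̄)² = 23.3333
r_3 = 4.6667 / 23.3333 = 0.200

0.200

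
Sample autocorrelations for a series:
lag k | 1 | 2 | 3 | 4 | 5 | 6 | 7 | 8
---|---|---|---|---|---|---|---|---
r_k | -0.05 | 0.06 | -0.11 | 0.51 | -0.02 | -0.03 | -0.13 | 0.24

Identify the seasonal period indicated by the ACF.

The largest autocorrelation is r_4 = 0.51, with a weaker echo at lag 8 (0.24); the remaining lags stay at or below 0.06.
The dominant spike at lag 4 indicates a seasonal period of 4.

4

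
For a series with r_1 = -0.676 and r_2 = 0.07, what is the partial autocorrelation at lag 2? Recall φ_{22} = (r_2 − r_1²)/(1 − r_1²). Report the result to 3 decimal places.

φ_{22} = (r_2 − r_1²) / (1 − r_1²)
r_1² = (-0.676)² = 0.456976
Numerator = 0.07 − 0.4570 = -0.3870; denominator = 1 − 0.4570 = 0.5430
φ_{22} = -0.3870 / 0.5430 = -0.713

-0.713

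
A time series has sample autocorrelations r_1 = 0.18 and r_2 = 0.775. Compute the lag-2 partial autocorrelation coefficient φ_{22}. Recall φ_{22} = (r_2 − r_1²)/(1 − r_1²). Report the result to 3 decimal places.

φ_{22} = (r_2 − r_1²) / (1 − r_1²)
r_1² = (0.18)² = 0.0324
Numerator = 0.775 − 0.0324 = 0.7426; denominator = 1 − 0.0324 = 0.9676
φ_{22} = 0.7426 / 0.9676 = 0.767

0.767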